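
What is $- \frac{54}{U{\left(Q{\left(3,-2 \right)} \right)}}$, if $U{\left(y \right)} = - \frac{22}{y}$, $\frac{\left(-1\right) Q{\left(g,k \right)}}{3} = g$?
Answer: $- \frac{243}{11} \approx -22.091$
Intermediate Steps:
$Q{\left(g,k \right)} = - 3 g$
$- \frac{54}{U{\left(Q{\left(3,-2 \right)} \right)}} = - \frac{54}{\left(-22\right) \frac{1}{\left(-3\right) 3}} = - \frac{54}{\left(-22\right) \frac{1}{-9}} = - \frac{54}{\left(-22\right) \left(- \frac{1}{9}\right)} = - \frac{54}{\frac{22}{9}} = \left(-54\right) \frac{9}{22} = - \frac{243}{11}$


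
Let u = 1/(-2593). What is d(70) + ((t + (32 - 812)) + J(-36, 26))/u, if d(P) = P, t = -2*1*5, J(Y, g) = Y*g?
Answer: 4475588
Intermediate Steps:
t = -10 (t = -2*5 = -10)
u = -1/2593 ≈ -0.00038565
d(70) + ((t + (32 - 812)) + J(-36, 26))/u = 70 + ((-10 + (32 - 812)) - 36*26)/(-1/2593) = 70 + ((-10 - 780) - 936)*(-2593) = 70 + (-790 - 936)*(-2593) = 70 - 1726*(-2593) = 70 + 4475518 = 4475588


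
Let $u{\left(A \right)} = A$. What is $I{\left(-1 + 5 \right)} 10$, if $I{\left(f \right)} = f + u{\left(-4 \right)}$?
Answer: $0$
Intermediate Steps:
$I{\left(f \right)} = -4 + f$ ($I{\left(f \right)} = f - 4 = -4 + f$)
$I{\left(-1 + 5 \right)} 10 = \left(-4 + \left(-1 + 5\right)\right) 10 = \left(-4 + 4\right) 10 = 0 \cdot 10 = 0$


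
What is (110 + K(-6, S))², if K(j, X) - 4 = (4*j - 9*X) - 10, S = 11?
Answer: 361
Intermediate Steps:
K(j, X) = -6 - 9*X + 4*j (K(j, X) = 4 + ((4*j - 9*X) - 10) = 4 + ((-9*X + 4*j) - 10) = 4 + (-10 - 9*X + 4*j) = -6 - 9*X + 4*j)
(110 + K(-6, S))² = (110 + (-6 - 9*11 + 4*(-6)))² = (110 + (-6 - 99 - 24))² = (110 - 129)² = (-19)² = 361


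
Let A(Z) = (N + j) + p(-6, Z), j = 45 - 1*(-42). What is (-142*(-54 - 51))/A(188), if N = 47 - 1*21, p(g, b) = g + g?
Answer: 14910/101 ≈ 147.62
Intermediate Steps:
p(g, b) = 2*g
j = 87 (j = 45 + 42 = 87)
N = 26 (N = 47 - 21 = 26)
A(Z) = 101 (A(Z) = (26 + 87) + 2*(-6) = 113 - 12 = 101)
(-142*(-54 - 51))/A(188) = -142*(-54 - 51)/101 = -142*(-105)*(1/101) = 14910*(1/101) = 14910/101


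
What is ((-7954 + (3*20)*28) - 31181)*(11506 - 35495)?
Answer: 898507995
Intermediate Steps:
((-7954 + (3*20)*28) - 31181)*(11506 - 35495) = ((-7954 + 60*28) - 31181)*(-23989) = ((-7954 + 1680) - 31181)*(-23989) = (-6274 - 31181)*(-23989) = -37455*(-23989) = 898507995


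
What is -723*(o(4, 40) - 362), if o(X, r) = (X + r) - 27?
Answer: 249435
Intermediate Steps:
o(X, r) = -27 + X + r
-723*(o(4, 40) - 362) = -723*((-27 + 4 + 40) - 362) = -723*(17 - 362) = -723*(-345) = 249435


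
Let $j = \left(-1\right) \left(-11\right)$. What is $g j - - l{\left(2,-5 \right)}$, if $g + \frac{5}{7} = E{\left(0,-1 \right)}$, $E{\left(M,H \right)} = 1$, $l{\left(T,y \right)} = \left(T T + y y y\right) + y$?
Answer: $- \frac{860}{7} \approx -122.86$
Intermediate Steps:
$l{\left(T,y \right)} = y + T^{2} + y^{3}$ ($l{\left(T,y \right)} = \left(T^{2} + y^{2} y\right) + y = \left(T^{2} + y^{3}\right) + y = y + T^{2} + y^{3}$)
$g = \frac{2}{7}$ ($g = - \frac{5}{7} + 1 = \frac{2}{7} \approx 0.28571$)
$j = 11$
$g j - - l{\left(2,-5 \right)} = \frac{2}{7} \cdot 11 - \left(5 - 4 + 125\right) = \frac{22}{7} + \left(\left(-5 + 4 - 125\right) + 0\right) = \frac{22}{7} + \left(-126 + 0\right) = \frac{22}{7} - 126 = - \frac{860}{7}$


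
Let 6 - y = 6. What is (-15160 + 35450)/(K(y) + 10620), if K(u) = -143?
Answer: 20290/10477 ≈ 1.9366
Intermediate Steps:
y = 0 (y = 6 - 1*6 = 6 - 6 = 0)
(-15160 + 35450)/(K(y) + 10620) = (-15160 + 35450)/(-143 + 10620) = 20290/10477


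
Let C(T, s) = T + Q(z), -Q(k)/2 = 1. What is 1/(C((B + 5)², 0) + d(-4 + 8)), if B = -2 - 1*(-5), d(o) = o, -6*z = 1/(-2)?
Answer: 1/66 ≈ 0.015152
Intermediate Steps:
z = 1/12 (z = -⅙/(-2) = -⅙*(-½) = 1/12 ≈ 0.083333)
Q(k) = -2 (Q(k) = -2*1 = -2)
B = 3 (B = -2 + 5 = 3)
C(T, s) = -2 + T (C(T, s) = T - 2 = -2 + T)
1/(C((B + 5)², 0) + d(-4 + 8)) = 1/((-2 + (3 + 5)²) + (-4 + 8)) = 1/((-2 + 8²) + 4) = 1/((-2 + 64) + 4) = 1/(62 + 4) = 1/66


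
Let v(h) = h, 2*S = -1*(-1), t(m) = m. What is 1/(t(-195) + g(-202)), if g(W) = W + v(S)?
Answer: -2/793 ≈ -0.0025221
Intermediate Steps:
S = ½ (S = (-1*(-1))/2 = (½)*1 = ½ ≈ 0.50000)
g(W) = ½ + W (g(W) = W + ½ = ½ + W)
1/(t(-195) + g(-202)) = 1/(-195 + (½ - 202)) = 1/(-195 - 403/2) = 1/(-793/2) = -2/793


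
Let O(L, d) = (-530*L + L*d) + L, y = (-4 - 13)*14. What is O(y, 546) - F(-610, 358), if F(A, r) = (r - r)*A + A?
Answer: -3436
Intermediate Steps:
y = -238 (y = -17*14 = -238)
O(L, d) = -529*L + L*d
F(A, r) = A (F(A, r) = 0*A + A = 0 + A = A)
O(y, 546) - F(-610, 358) = -238*(-529 + 546) - 1*(-610) = -238*17 + 610 = -4046 + 610 = -3436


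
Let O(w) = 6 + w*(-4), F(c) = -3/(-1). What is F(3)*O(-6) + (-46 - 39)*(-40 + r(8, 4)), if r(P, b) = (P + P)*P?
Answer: -7390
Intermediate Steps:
r(P, b) = 2*P² (r(P, b) = (2*P)*P = 2*P²)
F(c) = 3 (F(c) = -3*(-1) = 3)
O(w) = 6 - 4*w
F(3)*O(-6) + (-46 - 39)*(-40 + r(8, 4)) = 3*(6 - 4*(-6)) + (-46 - 39)*(-40 + 2*8²) = 3*(6 + 24) - 85*(-40 + 2*64) = 3*30 - 85*(-40 + 128) = 90 - 85*88 = 90 - 7480 = -7390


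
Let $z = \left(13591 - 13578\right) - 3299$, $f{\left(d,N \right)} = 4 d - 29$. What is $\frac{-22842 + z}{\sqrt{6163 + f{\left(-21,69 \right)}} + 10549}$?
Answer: $- \frac{25056752}{10115941} + \frac{130640 \sqrt{2}}{10115941} \approx -2.4587$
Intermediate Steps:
$f{\left(d,N \right)} = -29 + 4 d$
$z = -3286$ ($z = 13 - 3299 = -3286$)
$\frac{-22842 + z}{\sqrt{6163 + f{\left(-21,69 \right)}} + 10549} = \frac{-22842 - 3286}{\sqrt{6163 + \left(-29 + 4 \left(-21\right)\right)} + 10549} = - \frac{26128}{\sqrt{6163 - 113} + 10549} = - \frac{26128}{\sqrt{6050} + 10549} = - \frac{26128}{55 \sqrt{2} + 10549} = - \frac{26128}{10549 + 55 \sqrt{2}}$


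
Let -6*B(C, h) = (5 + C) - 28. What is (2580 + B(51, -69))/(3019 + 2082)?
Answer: 7726/15303 ≈ 0.50487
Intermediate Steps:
B(C, h) = 23/6 - C/6 (B(C, h) = -((5 + C) - 28)/6 = -(-23 + C)/6 = 23/6 - C/6)
(2580 + B(51, -69))/(3019 + 2082) = (2580 + (23/6 - ⅙*51))/(3019 + 2082) = (2580 + (23/6 - 17/2))/5101 = (2580 - 14/3)*(1/5101) = (7726/3)*(1/5101) = 7726/15303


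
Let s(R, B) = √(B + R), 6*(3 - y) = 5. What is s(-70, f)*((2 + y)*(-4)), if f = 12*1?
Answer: -50*I*√58/3 ≈ -126.93*I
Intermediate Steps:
y = 13/6 (y = 3 - ⅙*5 = 3 - ⅚ = 13/6 ≈ 2.1667)
f = 12
s(-70, f)*((2 + y)*(-4)) = √(12 - 70)*((2 + 13/6)*(-4)) = √(-58)*((25/6)*(-4)) = (I*√58)*(-50/3) = -50*I*√58/3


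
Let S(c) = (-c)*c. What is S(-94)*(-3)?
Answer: 26508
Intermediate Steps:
S(c) = -c²
S(-94)*(-3) = -1*(-94)²*(-3) = -1*8836*(-3) = -8836*(-3) = 26508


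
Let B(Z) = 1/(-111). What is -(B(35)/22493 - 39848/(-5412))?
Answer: -2763594797/375340691 ≈ -7.3629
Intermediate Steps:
B(Z) = -1/111
-(B(35)/22493 - 39848/(-5412)) = -(-1/111/22493 - 39848/(-5412)) = -(-1/111*1/22493 - 39848*(-1/5412)) = -(-1/2496723 + 9962/1353) = -1*2763594797/375340691 = -2763594797/375340691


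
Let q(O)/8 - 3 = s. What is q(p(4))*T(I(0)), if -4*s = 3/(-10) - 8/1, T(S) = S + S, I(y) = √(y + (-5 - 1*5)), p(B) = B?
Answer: 406*I*√10/5 ≈ 256.78*I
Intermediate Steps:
I(y) = √(-10 + y) (I(y) = √(y + (-5 - 5)) = √(y - 10) = √(-10 + y))
T(S) = 2*S
s = 83/40 (s = -(3/(-10) - 8/1)/4 = -(3*(-⅒) - 8*1)/4 = -(-3/10 - 8)/4 = -¼*(-83/10) = 83/40 ≈ 2.0750)
q(O) = 203/5 (q(O) = 24 + 8*(83/40) = 24 + 83/5 = 203/5)
q(p(4))*T(I(0)) = 203*(2*√(-10 + 0))/5 = 203*(2*√(-10))/5 = 203*(2*(I*√10))/5 = 203*(2*I*√10)/5 = 406*I*√10/5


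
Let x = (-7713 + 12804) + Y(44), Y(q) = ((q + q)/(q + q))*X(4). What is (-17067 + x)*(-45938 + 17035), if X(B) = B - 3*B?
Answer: 346373552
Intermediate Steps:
X(B) = -2*B
Y(q) = -8 (Y(q) = ((q + q)/(q + q))*(-2*4) = ((2*q)/((2*q)))*(-8) = ((2*q)*(1/(2*q)))*(-8) = 1*(-8) = -8)
x = 5083 (x = (-7713 + 12804) - 8 = 5091 - 8 = 5083)
(-17067 + x)*(-45938 + 17035) = (-17067 + 5083)*(-45938 + 17035) = -11984*(-28903) = 346373552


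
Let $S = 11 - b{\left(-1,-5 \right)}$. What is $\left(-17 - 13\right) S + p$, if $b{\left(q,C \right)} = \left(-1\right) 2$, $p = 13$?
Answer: $-377$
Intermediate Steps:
$b{\left(q,C \right)} = -2$
$S = 13$ ($S = 11 - -2 = 11 + 2 = 13$)
$\left(-17 - 13\right) S + p = \left(-17 - 13\right) 13 + 13 = \left(-30\right) 13 + 13 = -390 + 13 = -377$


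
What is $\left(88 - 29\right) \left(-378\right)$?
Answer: $-22302$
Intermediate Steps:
$\left(88 - 29\right) \left(-378\right) = 59 \left(-378\right) = -22302$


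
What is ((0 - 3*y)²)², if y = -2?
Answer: 1296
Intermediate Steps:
((0 - 3*y)²)² = ((0 - 3*(-2))²)² = ((0 + 6)²)² = (6²)² = 36² = 1296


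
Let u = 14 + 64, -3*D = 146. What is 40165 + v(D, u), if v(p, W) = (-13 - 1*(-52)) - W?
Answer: 40126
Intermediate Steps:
D = -146/3 (D = -⅓*146 = -146/3 ≈ -48.667)
u = 78
v(p, W) = 39 - W (v(p, W) = (-13 + 52) - W = 39 - W)
40165 + v(D, u) = 40165 + (39 - 1*78) = 40165 + (39 - 78) = 40165 - 39 = 40126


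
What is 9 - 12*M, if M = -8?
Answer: 105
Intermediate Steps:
9 - 12*M = 9 - 12*(-8) = 9 + 96 = 105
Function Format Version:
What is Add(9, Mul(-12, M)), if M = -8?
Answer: 105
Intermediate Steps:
Add(9, Mul(-12, M)) = Add(9, Mul(-12, -8)) = Add(9, 96) = 105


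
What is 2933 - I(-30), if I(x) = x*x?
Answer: 2033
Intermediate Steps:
I(x) = x²
2933 - I(-30) = 2933 - 1*(-30)² = 2933 - 1*900 = 2933 - 900 = 2033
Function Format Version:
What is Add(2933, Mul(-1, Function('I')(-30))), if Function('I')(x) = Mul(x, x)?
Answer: 2033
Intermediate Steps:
Function('I')(x) = Pow(x, 2)
Add(2933, Mul(-1, Function('I')(-30))) = Add(2933, Mul(-1, Pow(-30, 2))) = Add(2933, Mul(-1, 900)) = Add(2933, -900) = 2033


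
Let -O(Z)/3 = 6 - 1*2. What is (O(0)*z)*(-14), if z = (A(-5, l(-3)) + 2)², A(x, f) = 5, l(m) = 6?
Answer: 8232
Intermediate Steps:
O(Z) = -12 (O(Z) = -3*(6 - 1*2) = -3*(6 - 2) = -3*4 = -12)
z = 49 (z = (5 + 2)² = 7² = 49)
(O(0)*z)*(-14) = -12*49*(-14) = -588*(-14) = 8232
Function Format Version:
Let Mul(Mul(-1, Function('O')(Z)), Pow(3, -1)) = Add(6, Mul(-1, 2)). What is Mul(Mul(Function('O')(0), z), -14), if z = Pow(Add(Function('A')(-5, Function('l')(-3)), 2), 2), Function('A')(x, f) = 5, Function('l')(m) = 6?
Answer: 8232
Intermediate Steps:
Function('O')(Z) = -12 (Function('O')(Z) = Mul(-3, Add(6, Mul(-1, 2))) = Mul(-3, Add(6, -2)) = Mul(-3, 4) = -12)
z = 49 (z = Pow(Add(5, 2), 2) = Pow(7, 2) = 49)
Mul(Mul(Function('O')(0), z), -14) = Mul(Mul(-12, 49), -14) = Mul(-588, -14) = 8232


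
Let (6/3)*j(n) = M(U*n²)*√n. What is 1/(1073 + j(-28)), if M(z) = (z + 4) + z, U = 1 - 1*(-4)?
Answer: 29/11671613 - 212*I*√7/11671613 ≈ 2.4847e-6 - 4.8057e-5*I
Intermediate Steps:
U = 5 (U = 1 + 4 = 5)
M(z) = 4 + 2*z (M(z) = (4 + z) + z = 4 + 2*z)
j(n) = √n*(4 + 10*n²)/2 (j(n) = ((4 + 2*(5*n²))*√n)/2 = ((4 + 10*n²)*√n)/2 = (√n*(4 + 10*n²))/2 = √n*(4 + 10*n²)/2)
1/(1073 + j(-28)) = 1/(1073 + √(-28)*(2 + 5*(-28)²)) = 1/(1073 + (2*I*√7)*(2 + 5*784)) = 1/(1073 + (2*I*√7)*(2 + 3920)) = 1/(1073 + (2*I*√7)*3922) = 1/(1073 + 7844*I*√7)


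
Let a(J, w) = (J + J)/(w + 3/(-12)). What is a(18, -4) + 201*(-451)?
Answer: -1541211/17 ≈ -90660.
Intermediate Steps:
a(J, w) = 2*J/(-1/4 + w) (a(J, w) = (2*J)/(w + 3*(-1/12)) = (2*J)/(w - 1/4) = (2*J)/(-1/4 + w) = 2*J/(-1/4 + w))
a(18, -4) + 201*(-451) = 8*18/(-1 + 4*(-4)) + 201*(-451) = 8*18/(-1 - 16) - 90651 = 8*18/(-17) - 90651 = 8*18*(-1/17) - 90651 = -144/17 - 90651 = -1541211/17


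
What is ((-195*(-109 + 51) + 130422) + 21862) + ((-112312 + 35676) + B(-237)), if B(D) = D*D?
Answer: 143127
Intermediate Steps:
B(D) = D**2
((-195*(-109 + 51) + 130422) + 21862) + ((-112312 + 35676) + B(-237)) = ((-195*(-109 + 51) + 130422) + 21862) + ((-112312 + 35676) + (-237)**2) = ((-195*(-58) + 130422) + 21862) + (-76636 + 56169) = ((11310 + 130422) + 21862) - 20467 = (141732 + 21862) - 20467 = 163594 - 20467 = 143127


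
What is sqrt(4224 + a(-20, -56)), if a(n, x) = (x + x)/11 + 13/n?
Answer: sqrt(50979335)/110 ≈ 64.909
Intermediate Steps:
a(n, x) = 13/n + 2*x/11 (a(n, x) = (2*x)*(1/11) + 13/n = 2*x/11 + 13/n = 13/n + 2*x/11)
sqrt(4224 + a(-20, -56)) = sqrt(4224 + (13/(-20) + (2/11)*(-56))) = sqrt(4224 + (13*(-1/20) - 112/11)) = sqrt(4224 + (-13/20 - 112/11)) = sqrt(4224 - 2383/220) = sqrt(926897/220) = sqrt(50979335)/110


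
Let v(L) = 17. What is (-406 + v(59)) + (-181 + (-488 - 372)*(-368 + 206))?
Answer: 138750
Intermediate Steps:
(-406 + v(59)) + (-181 + (-488 - 372)*(-368 + 206)) = (-406 + 17) + (-181 + (-488 - 372)*(-368 + 206)) = -389 + (-181 - 860*(-162)) = -389 + (-181 + 139320) = -389 + 139139 = 138750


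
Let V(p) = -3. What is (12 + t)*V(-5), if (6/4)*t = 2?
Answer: -40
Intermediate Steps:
t = 4/3 (t = (2/3)*2 = 4/3 ≈ 1.3333)
(12 + t)*V(-5) = (12 + 4/3)*(-3) = (40/3)*(-3) = -40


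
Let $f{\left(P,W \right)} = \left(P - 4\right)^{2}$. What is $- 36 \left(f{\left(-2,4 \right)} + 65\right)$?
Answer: $-3636$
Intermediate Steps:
$f{\left(P,W \right)} = \left(-4 + P\right)^{2}$
$- 36 \left(f{\left(-2,4 \right)} + 65\right) = - 36 \left(\left(-4 - 2\right)^{2} + 65\right) = - 36 \left(\left(-6\right)^{2} + 65\right) = - 36 \left(36 + 65\right) = \left(-36\right) 101 = -3636$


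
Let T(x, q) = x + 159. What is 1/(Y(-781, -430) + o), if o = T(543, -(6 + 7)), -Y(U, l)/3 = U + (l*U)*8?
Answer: -1/8056875 ≈ -1.2412e-7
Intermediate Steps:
Y(U, l) = -3*U - 24*U*l (Y(U, l) = -3*(U + (l*U)*8) = -3*(U + (U*l)*8) = -3*(U + 8*U*l) = -3*U - 24*U*l)
T(x, q) = 159 + x
o = 702 (o = 159 + 543 = 702)
1/(Y(-781, -430) + o) = 1/(-3*(-781)*(1 + 8*(-430)) + 702) = 1/(-3*(-781)*(1 - 3440) + 702) = 1/(-3*(-781)*(-3439) + 702) = 1/(-8057577 + 702) = 1/(-8056875) = -1/8056875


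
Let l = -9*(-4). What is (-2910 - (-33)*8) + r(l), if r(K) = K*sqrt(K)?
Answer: -2430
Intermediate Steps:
l = 36
r(K) = K**(3/2)
(-2910 - (-33)*8) + r(l) = (-2910 - (-33)*8) + 36**(3/2) = (-2910 - 33*(-8)) + 216 = (-2910 + 264) + 216 = -2646 + 216 = -2430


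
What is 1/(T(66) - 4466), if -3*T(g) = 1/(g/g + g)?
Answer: -201/897667 ≈ -0.00022391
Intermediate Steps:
T(g) = -1/(3*(1 + g)) (T(g) = -1/(3*(g/g + g)) = -1/(3*(1 + g)))
1/(T(66) - 4466) = 1/(-1/(3 + 3*66) - 4466) = 1/(-1/(3 + 198) - 4466) = 1/(-1/201 - 4466) = 1/(-897667/201) = -201/897667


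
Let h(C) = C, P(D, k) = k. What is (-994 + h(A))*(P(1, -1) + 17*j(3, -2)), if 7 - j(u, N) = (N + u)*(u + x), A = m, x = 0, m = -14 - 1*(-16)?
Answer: -66464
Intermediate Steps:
m = 2 (m = -14 + 16 = 2)
A = 2
j(u, N) = 7 - u*(N + u) (j(u, N) = 7 - (N + u)*(u + 0) = 7 - (N + u)*u = 7 - u*(N + u))
(-994 + h(A))*(P(1, -1) + 17*j(3, -2)) = (-994 + 2)*(-1 + 17*(7 - 1*3**2 - 1*(-2)*3)) = -992*(-1 + 17*(7 - 1*9 + 6)) = -992*(-1 + 17*(7 - 9 + 6)) = -992*(-1 + 17*4) = -992*(-1 + 68) = -992*67 = -66464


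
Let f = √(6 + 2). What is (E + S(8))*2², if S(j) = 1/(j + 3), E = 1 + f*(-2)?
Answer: 48/11 - 16*√2 ≈ -18.264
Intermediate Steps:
f = 2*√2 (f = √8 = 2*√2 ≈ 2.8284)
E = 1 - 4*√2 (E = 1 + (2*√2)*(-2) = 1 - 4*√2 ≈ -4.6569)
S(j) = 1/(3 + j)
(E + S(8))*2² = ((1 - 4*√2) + 1/(3 + 8))*2² = ((1 - 4*√2) + 1/11)*4 = (12/11 - 4*√2)*4 = 48/11 - 16*√2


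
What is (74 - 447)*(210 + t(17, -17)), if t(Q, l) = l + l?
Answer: -65648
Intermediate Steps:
t(Q, l) = 2*l
(74 - 447)*(210 + t(17, -17)) = (74 - 447)*(210 + 2*(-17)) = -373*(210 - 34) = -373*176 = -65648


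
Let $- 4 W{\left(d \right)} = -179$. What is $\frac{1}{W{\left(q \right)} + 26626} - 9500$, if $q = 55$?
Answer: $- \frac{1013488496}{106683} \approx -9500.0$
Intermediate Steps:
$W{\left(d \right)} = \frac{179}{4}$ ($W{\left(d \right)} = \left(- \frac{1}{4}\right) \left(-179\right) = \frac{179}{4}$)
$\frac{1}{W{\left(q \right)} + 26626} - 9500 = \frac{1}{\frac{179}{4} + 26626} - 9500 = \frac{1}{\frac{106683}{4}} - 9500 = \frac{4}{106683} - 9500 = - \frac{1013488496}{106683}$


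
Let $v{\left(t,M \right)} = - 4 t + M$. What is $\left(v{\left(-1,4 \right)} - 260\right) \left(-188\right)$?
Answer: $47376$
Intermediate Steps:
$v{\left(t,M \right)} = M - 4 t$
$\left(v{\left(-1,4 \right)} - 260\right) \left(-188\right) = \left(\left(4 - -4\right) - 260\right) \left(-188\right) = \left(\left(4 + 4\right) - 260\right) \left(-188\right) = \left(8 - 260\right) \left(-188\right) = \left(-252\right) \left(-188\right) = 47376$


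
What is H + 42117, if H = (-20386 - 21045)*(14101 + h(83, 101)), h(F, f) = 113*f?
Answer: -1057028417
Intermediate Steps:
H = -1057070534 (H = (-20386 - 21045)*(14101 + 113*101) = -41431*(14101 + 11413) = -41431*25514 = -1057070534)
H + 42117 = -1057070534 + 42117 = -1057028417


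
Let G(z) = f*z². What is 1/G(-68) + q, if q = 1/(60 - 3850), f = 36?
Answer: -81337/315449280 ≈ -0.00025785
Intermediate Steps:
G(z) = 36*z²
q = -1/3790 (q = 1/(-3790) = -1/3790 ≈ -0.00026385)
1/G(-68) + q = 1/(36*(-68)²) - 1/3790 = 1/(36*4624) - 1/3790 = 1/166464 - 1/3790 = -81337/315449280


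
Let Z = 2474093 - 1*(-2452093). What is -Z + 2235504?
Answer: -2690682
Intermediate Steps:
Z = 4926186 (Z = 2474093 + 2452093 = 4926186)
-Z + 2235504 = -1*4926186 + 2235504 = -4926186 + 2235504 = -2690682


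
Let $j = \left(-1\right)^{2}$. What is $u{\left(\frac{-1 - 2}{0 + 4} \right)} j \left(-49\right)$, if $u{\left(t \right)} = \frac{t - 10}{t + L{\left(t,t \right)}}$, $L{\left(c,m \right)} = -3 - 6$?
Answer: $- \frac{2107}{39} \approx -54.026$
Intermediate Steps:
$L{\left(c,m \right)} = -9$ ($L{\left(c,m \right)} = -3 - 6 = -9$)
$j = 1$
$u{\left(t \right)} = \frac{-10 + t}{-9 + t}$ ($u{\left(t \right)} = \frac{t - 10}{t - 9} = \frac{-10 + t}{-9 + t}$)
$u{\left(\frac{-1 - 2}{0 + 4} \right)} j \left(-49\right) = \frac{-10 + \frac{-1 - 2}{0 + 4}}{-9 + \frac{-1 - 2}{0 + 4}} \cdot 1 \left(-49\right) = \frac{-10 - \frac{3}{4}}{-9 - \frac{3}{4}} \cdot 1 \left(-49\right) = \frac{1}{- \frac{39}{4}} \left(- \frac{43}{4}\right) 1 \left(-49\right) = \left(- \frac{4}{39}\right) \left(- \frac{43}{4}\right) 1 \left(-49\right) = \frac{43}{39} \cdot 1 \left(-49\right) = \frac{43}{39} \left(-49\right) = - \frac{2107}{39}$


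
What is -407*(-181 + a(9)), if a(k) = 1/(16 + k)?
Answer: 1841268/25 ≈ 73651.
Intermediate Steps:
-407*(-181 + a(9)) = -407*(-181 + 1/(16 + 9)) = -407*(-181 + 1/25) = -407*(-4524/25) = 1841268/25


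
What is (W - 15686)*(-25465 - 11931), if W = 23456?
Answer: -290566920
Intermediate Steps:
(W - 15686)*(-25465 - 11931) = (23456 - 15686)*(-25465 - 11931) = 7770*(-37396) = -290566920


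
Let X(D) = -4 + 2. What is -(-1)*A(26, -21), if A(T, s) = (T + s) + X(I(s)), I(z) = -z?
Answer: 3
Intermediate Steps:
X(D) = -2
A(T, s) = -2 + T + s (A(T, s) = (T + s) - 2 = -2 + T + s)
-(-1)*A(26, -21) = -(-1)*(-2 + 26 - 21) = -(-1)*3 = -1*(-3) = 3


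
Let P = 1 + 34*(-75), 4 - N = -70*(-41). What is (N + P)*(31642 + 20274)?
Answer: -281125140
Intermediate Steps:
N = -2866 (N = 4 - (-70)*(-41) = 4 - 1*2870 = 4 - 2870 = -2866)
P = -2549 (P = 1 - 2550 = -2549)
(N + P)*(31642 + 20274) = (-2866 - 2549)*(31642 + 20274) = -5415*51916 = -281125140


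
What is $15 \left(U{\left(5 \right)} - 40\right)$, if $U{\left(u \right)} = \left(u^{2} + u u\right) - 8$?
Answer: $30$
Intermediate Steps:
$U{\left(u \right)} = -8 + 2 u^{2}$ ($U{\left(u \right)} = \left(u^{2} + u^{2}\right) - 8 = 2 u^{2} - 8 = -8 + 2 u^{2}$)
$15 \left(U{\left(5 \right)} - 40\right) = 15 \left(\left(-8 + 2 \cdot 5^{2}\right) - 40\right) = 15 \left(\left(-8 + 2 \cdot 25\right) - 40\right) = 15 \left(\left(-8 + 50\right) - 40\right) = 15 \left(42 - 40\right) = 15 \cdot 2 = 30$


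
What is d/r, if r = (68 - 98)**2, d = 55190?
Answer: 5519/90 ≈ 61.322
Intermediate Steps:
r = 900 (r = (-30)**2 = 900)
d/r = 55190/900 = 55190*(1/900) = 5519/90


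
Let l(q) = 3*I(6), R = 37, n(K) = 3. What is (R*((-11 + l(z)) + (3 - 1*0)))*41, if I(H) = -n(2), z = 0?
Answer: -25789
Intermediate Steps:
I(H) = -3 (I(H) = -1*3 = -3)
l(q) = -9 (l(q) = 3*(-3) = -9)
(R*((-11 + l(z)) + (3 - 1*0)))*41 = (37*((-11 - 9) + (3 - 1*0)))*41 = (37*(-20 + (3 + 0)))*41 = (37*(-20 + 3))*41 = (37*(-17))*41 = -629*41 = -25789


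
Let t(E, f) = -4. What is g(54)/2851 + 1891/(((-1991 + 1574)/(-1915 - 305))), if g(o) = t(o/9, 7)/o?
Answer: 107716994902/10699803 ≈ 10067.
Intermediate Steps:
g(o) = -4/o
g(54)/2851 + 1891/(((-1991 + 1574)/(-1915 - 305))) = -4/54/2851 + 1891/(((-1991 + 1574)/(-1915 - 305))) = -4*1/54*(1/2851) + 1891/((-417/(-2220))) = -2/27*1/2851 + 1891/((-417*(-1/2220))) = -2/76977 + 1891/(139/740) = -2/76977 + 1891*(740/139) = -2/76977 + 1399340/139 = 107716994902/10699803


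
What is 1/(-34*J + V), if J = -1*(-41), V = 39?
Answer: -1/1355 ≈ -0.00073801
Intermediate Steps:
J = 41
1/(-34*J + V) = 1/(-34*41 + 39) = 1/(-1394 + 39) = 1/(-1355) = -1/1355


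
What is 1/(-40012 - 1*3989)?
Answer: -1/44001 ≈ -2.2727e-5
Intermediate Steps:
1/(-40012 - 1*3989) = 1/(-40012 - 3989) = 1/(-44001) = -1/44001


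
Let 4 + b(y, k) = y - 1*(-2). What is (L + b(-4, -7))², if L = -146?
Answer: 23104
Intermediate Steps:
b(y, k) = -2 + y (b(y, k) = -4 + (y - 1*(-2)) = -4 + (y + 2) = -4 + (2 + y) = -2 + y)
(L + b(-4, -7))² = (-146 + (-2 - 4))² = (-146 - 6)² = (-152)² = 23104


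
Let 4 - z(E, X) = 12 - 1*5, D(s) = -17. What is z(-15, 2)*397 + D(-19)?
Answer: -1208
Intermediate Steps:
z(E, X) = -3 (z(E, X) = 4 - (12 - 1*5) = 4 - (12 - 5) = 4 - 1*7 = 4 - 7 = -3)
z(-15, 2)*397 + D(-19) = -3*397 - 17 = -1191 - 17 = -1208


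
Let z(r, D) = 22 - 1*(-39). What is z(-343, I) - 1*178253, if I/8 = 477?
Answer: -178192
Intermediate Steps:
I = 3816 (I = 8*477 = 3816)
z(r, D) = 61 (z(r, D) = 22 + 39 = 61)
z(-343, I) - 1*178253 = 61 - 1*178253 = 61 - 178253 = -178192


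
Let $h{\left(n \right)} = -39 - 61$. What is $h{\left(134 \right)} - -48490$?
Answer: $48390$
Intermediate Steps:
$h{\left(n \right)} = -100$
$h{\left(134 \right)} - -48490 = -100 - -48490 = -100 + 48490 = 48390$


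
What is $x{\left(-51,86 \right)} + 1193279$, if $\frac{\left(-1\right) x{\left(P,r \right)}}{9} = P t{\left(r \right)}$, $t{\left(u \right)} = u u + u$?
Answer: $4627517$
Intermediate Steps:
$t{\left(u \right)} = u + u^{2}$ ($t{\left(u \right)} = u^{2} + u = u + u^{2}$)
$x{\left(P,r \right)} = - 9 P r \left(1 + r\right)$
$x{\left(-51,86 \right)} + 1193279 = \left(-9\right) \left(-51\right) 86 \left(1 + 86\right) + 1193279 = \left(-9\right) \left(-51\right) 86 \cdot 87 + 1193279 = 3434238 + 1193279 = 4627517$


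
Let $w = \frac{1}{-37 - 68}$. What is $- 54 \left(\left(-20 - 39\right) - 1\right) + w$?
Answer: $\frac{340199}{105} \approx 3240.0$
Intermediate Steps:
$w = - \frac{1}{105}$ ($w = \frac{1}{-105} = - \frac{1}{105} \approx -0.0095238$)
$- 54 \left(\left(-20 - 39\right) - 1\right) + w = - 54 \left(\left(-20 - 39\right) - 1\right) - \frac{1}{105} = - 54 \left(-59 - 1\right) - \frac{1}{105} = \left(-54\right) \left(-60\right) - \frac{1}{105} = 3240 - \frac{1}{105} = \frac{340199}{105}$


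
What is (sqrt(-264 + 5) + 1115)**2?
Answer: (1115 + I*sqrt(259))**2 ≈ 1.243e+6 + 35889.0*I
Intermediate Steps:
(sqrt(-264 + 5) + 1115)**2 = (sqrt(-259) + 1115)**2 = (I*sqrt(259) + 1115)**2 = (1115 + I*sqrt(259))**2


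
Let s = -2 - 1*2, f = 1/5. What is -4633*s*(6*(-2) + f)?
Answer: -1093388/5 ≈ -2.1868e+5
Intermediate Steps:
f = ⅕ ≈ 0.20000
s = -4 (s = -2 - 2 = -4)
-4633*s*(6*(-2) + f) = -(-18532)*(6*(-2) + ⅕) = -(-18532)*(-12 + ⅕) = -(-18532)*(-59)/5 = -4633*236/5 = -1093388/5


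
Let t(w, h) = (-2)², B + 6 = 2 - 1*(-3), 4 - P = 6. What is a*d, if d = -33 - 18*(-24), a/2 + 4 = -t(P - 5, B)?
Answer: -6384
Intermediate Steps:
P = -2 (P = 4 - 1*6 = 4 - 6 = -2)
B = -1 (B = -6 + (2 - 1*(-3)) = -6 + (2 + 3) = -6 + 5 = -1)
t(w, h) = 4
a = -16 (a = -8 + 2*(-1*4) = -8 + 2*(-4) = -8 - 8 = -16)
d = 399 (d = -33 + 432 = 399)
a*d = -16*399 = -6384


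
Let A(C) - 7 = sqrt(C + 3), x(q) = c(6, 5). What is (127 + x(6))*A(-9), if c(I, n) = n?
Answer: 924 + 132*I*sqrt(6) ≈ 924.0 + 323.33*I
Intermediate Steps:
x(q) = 5
A(C) = 7 + sqrt(3 + C) (A(C) = 7 + sqrt(C + 3) = 7 + sqrt(3 + C))
(127 + x(6))*A(-9) = (127 + 5)*(7 + sqrt(3 - 9)) = 132*(7 + sqrt(-6)) = 132*(7 + I*sqrt(6)) = 924 + 132*I*sqrt(6)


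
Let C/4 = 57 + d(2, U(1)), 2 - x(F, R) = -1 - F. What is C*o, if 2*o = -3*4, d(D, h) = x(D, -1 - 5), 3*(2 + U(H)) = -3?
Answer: -1488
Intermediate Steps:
x(F, R) = 3 + F (x(F, R) = 2 - (-1 - F) = 2 + (1 + F) = 3 + F)
U(H) = -3 (U(H) = -2 + (1/3)*(-3) = -2 - 1 = -3)
d(D, h) = 3 + D
o = -6 (o = (-3*4)/2 = (1/2)*(-12) = -6)
C = 248 (C = 4*(57 + (3 + 2)) = 4*(57 + 5) = 4*62 = 248)
C*o = 248*(-6) = -1488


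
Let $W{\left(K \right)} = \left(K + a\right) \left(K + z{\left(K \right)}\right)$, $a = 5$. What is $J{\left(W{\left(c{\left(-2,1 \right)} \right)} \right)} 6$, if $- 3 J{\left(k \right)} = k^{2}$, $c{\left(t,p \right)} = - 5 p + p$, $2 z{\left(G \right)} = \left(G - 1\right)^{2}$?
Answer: $- \frac{289}{2} \approx -144.5$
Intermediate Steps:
$z{\left(G \right)} = \frac{\left(-1 + G\right)^{2}}{2}$ ($z{\left(G \right)} = \frac{\left(G - 1\right)^{2}}{2} = \frac{\left(-1 + G\right)^{2}}{2}$)
$c{\left(t,p \right)} = - 4 p$
$W{\left(K \right)} = \left(5 + K\right) \left(K + \frac{\left(-1 + K\right)^{2}}{2}\right)$ ($W{\left(K \right)} = \left(K + 5\right) \left(K + \frac{\left(-1 + K\right)^{2}}{2}\right) = \left(5 + K\right) \left(K + \frac{\left(-1 + K\right)^{2}}{2}\right)$)
$J{\left(k \right)} = - \frac{k^{2}}{3}$
$J{\left(W{\left(c{\left(-2,1 \right)} \right)} \right)} 6 = - \frac{\left(\frac{5}{2} + \frac{\left(-4\right) 1}{2} + \frac{\left(\left(-4\right) 1\right)^{3}}{2} + \frac{5 \left(\left(-4\right) 1\right)^{2}}{2}\right)^{2}}{3} \cdot 6 = - \frac{\left(\frac{5}{2} + \frac{1}{2} \left(-4\right) + \frac{\left(-4\right)^{3}}{2} + \frac{5 \left(-4\right)^{2}}{2}\right)^{2}}{3} \cdot 6 = - \frac{\left(\frac{5}{2} - 2 + \frac{1}{2} \left(-64\right) + \frac{5}{2} \cdot 16\right)^{2}}{3} \cdot 6 = - \frac{\left(\frac{5}{2} - 2 - 32 + 40\right)^{2}}{3} \cdot 6 = - \frac{\left(\frac{17}{2}\right)^{2}}{3} \cdot 6 = \left(- \frac{1}{3}\right) \frac{289}{4} \cdot 6 = \left(- \frac{289}{12}\right) 6 = - \frac{289}{2}$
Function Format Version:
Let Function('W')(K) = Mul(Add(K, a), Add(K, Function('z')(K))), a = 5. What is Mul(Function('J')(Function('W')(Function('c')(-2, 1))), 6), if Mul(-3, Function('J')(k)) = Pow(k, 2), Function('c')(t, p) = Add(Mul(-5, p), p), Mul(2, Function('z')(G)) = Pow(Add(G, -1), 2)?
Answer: Rational(-289, 2) ≈ -144.50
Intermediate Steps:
Function('z')(G) = Mul(Rational(1, 2), Pow(Add(-1, G), 2)) (Function('z')(G) = Mul(Rational(1, 2), Pow(Add(G, -1), 2)) = Mul(Rational(1, 2), Pow(Add(-1, G), 2)))
Function('c')(t, p) = Mul(-4, p)
Function('W')(K) = Mul(Add(5, K), Add(K, Mul(Rational(1, 2), Pow(Add(-1, K), 2)))) (Function('W')(K) = Mul(Add(K, 5), Add(K, Mul(Rational(1, 2), Pow(Add(-1, K), 2)))) = Mul(Add(5, K), Add(K, Mul(Rational(1, 2), Pow(Add(-1, K), 2)))))
Function('J')(k) = Mul(Rational(-1, 3), Pow(k, 2))
Mul(Function('J')(Function('W')(Function('c')(-2, 1))), 6) = Mul(Mul(Rational(-1, 3), Pow(Add(Rational(5, 2), Mul(Rational(1, 2), Mul(-4, 1)), Mul(Rational(1, 2), Pow(Mul(-4, 1), 3)), Mul(Rational(5, 2), Pow(Mul(-4, 1), 2))), 2)), 6) = Mul(Mul(Rational(-1, 3), Pow(Add(Rational(5, 2), Mul(Rational(1, 2), -4), Mul(Rational(1, 2), Pow(-4, 3)), Mul(Rational(5, 2), Pow(-4, 2))), 2)), 6) = Mul(Mul(Rational(-1, 3), Pow(Add(Rational(5, 2), -2, Mul(Rational(1, 2), -64), Mul(Rational(5, 2), 16)), 2)), 6) = Mul(Mul(Rational(-1, 3), Pow(Add(Rational(5, 2), -2, -32, 40), 2)), 6) = Mul(Mul(Rational(-1, 3), Pow(Rational(17, 2), 2)), 6) = Mul(Mul(Rational(-1, 3), Rational(289, 4)), 6) = Mul(Rational(-289, 12), 6) = Rational(-289, 2)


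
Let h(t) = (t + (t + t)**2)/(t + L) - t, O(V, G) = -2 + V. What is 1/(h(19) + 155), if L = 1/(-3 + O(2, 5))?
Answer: 8/1715 ≈ 0.0046647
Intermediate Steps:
L = -1/3 (L = 1/(-3 + (-2 + 2)) = 1/(-3 + 0) = 1/(-3) = -1/3 ≈ -0.33333)
h(t) = -t + (t + 4*t**2)/(-1/3 + t) (h(t) = (t + (t + t)**2)/(t - 1/3) - t = (t + (2*t)**2)/(-1/3 + t) - t = (t + 4*t**2)/(-1/3 + t) - t = -t + (t + 4*t**2)/(-1/3 + t))
1/(h(19) + 155) = 1/(19*(4 + 9*19)/(-1 + 3*19) + 155) = 1/(19*(4 + 171)/(-1 + 57) + 155) = 1/(19*175/56 + 155) = 1/(19*(1/56)*175 + 155) = 1/(475/8 + 155) = 1/(1715/8) = 8/1715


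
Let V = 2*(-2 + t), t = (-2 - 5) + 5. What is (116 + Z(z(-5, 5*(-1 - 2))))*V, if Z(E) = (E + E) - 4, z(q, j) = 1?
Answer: -912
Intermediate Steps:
t = -2 (t = -7 + 5 = -2)
Z(E) = -4 + 2*E (Z(E) = 2*E - 4 = -4 + 2*E)
V = -8 (V = 2*(-2 - 2) = 2*(-4) = -8)
(116 + Z(z(-5, 5*(-1 - 2))))*V = (116 + (-4 + 2*1))*(-8) = (116 + (-4 + 2))*(-8) = (116 - 2)*(-8) = 114*(-8) = -912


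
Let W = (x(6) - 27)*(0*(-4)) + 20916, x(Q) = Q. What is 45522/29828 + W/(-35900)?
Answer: 126294669/133853150 ≈ 0.94353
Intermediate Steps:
W = 20916 (W = (6 - 27)*(0*(-4)) + 20916 = -21*0 + 20916 = 0 + 20916 = 20916)
45522/29828 + W/(-35900) = 45522/29828 + 20916/(-35900) = 45522*(1/29828) + 20916*(-1/35900) = 22761/14914 - 5229/8975 = 126294669/133853150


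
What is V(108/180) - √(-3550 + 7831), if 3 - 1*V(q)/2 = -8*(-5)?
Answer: -74 - √4281 ≈ -139.43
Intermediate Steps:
V(q) = -74 (V(q) = 6 - (-16)*(-5) = 6 - 2*40 = 6 - 80 = -74)
V(108/180) - √(-3550 + 7831) = -74 - √(-3550 + 7831) = -74 - √4281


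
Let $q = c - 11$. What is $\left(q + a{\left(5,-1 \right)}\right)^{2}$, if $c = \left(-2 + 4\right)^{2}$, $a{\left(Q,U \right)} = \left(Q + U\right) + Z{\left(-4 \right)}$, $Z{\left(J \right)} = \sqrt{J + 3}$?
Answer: $\left(-3 + i\right)^{2} \approx 8.0 - 6.0 i$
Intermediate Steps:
$Z{\left(J \right)} = \sqrt{3 + J}$
$a{\left(Q,U \right)} = i + Q + U$ ($a{\left(Q,U \right)} = \left(Q + U\right) + \sqrt{3 - 4} = \left(Q + U\right) + \sqrt{-1} = \left(Q + U\right) + i = i + Q + U$)
$c = 4$ ($c = 2^{2} = 4$)
$q = -7$ ($q = 4 - 11 = -7$)
$\left(q + a{\left(5,-1 \right)}\right)^{2} = \left(-7 + \left(i + 5 - 1\right)\right)^{2} = \left(-7 + \left(4 + i\right)\right)^{2} = \left(-3 + i\right)^{2}$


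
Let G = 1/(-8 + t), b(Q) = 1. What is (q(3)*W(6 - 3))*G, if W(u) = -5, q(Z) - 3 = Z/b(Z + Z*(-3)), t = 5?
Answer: 10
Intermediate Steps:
q(Z) = 3 + Z (q(Z) = 3 + Z/1 = 3 + Z*1 = 3 + Z)
G = -⅓ (G = 1/(-8 + 5) = 1/(-3) = -⅓ ≈ -0.33333)
(q(3)*W(6 - 3))*G = ((3 + 3)*(-5))*(-⅓) = (6*(-5))*(-⅓) = -30*(-⅓) = 10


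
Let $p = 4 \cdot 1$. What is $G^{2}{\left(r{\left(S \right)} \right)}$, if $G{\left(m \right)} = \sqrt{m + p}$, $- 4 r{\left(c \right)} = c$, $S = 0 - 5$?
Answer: $\frac{21}{4} \approx 5.25$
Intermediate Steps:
$S = -5$
$r{\left(c \right)} = - \frac{c}{4}$
$p = 4$
$G{\left(m \right)} = \sqrt{4 + m}$ ($G{\left(m \right)} = \sqrt{m + 4} = \sqrt{4 + m}$)
$G^{2}{\left(r{\left(S \right)} \right)} = \left(\sqrt{4 - - \frac{5}{4}}\right)^{2} = \left(\sqrt{4 + \frac{5}{4}}\right)^{2} = \left(\sqrt{\frac{21}{4}}\right)^{2} = \left(\frac{\sqrt{21}}{2}\right)^{2} = \frac{21}{4}$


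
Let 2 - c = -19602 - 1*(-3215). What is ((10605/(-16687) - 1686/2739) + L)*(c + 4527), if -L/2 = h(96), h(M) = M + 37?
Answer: -93277385460/16687 ≈ -5.5898e+6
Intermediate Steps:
h(M) = 37 + M
L = -266 (L = -2*(37 + 96) = -2*133 = -266)
c = 16389 (c = 2 - (-19602 - 1*(-3215)) = 2 - (-19602 + 3215) = 2 - 1*(-16387) = 2 + 16387 = 16389)
((10605/(-16687) - 1686/2739) + L)*(c + 4527) = ((10605/(-16687) - 1686/2739) - 266)*(16389 + 4527) = ((10605*(-1/16687) - 1686*1/2739) - 266)*20916 = ((-10605/16687 - 562/913) - 266)*20916 = (-1732769/1385021 - 266)*20916 = -370148355/1385021*20916 = -93277385460/16687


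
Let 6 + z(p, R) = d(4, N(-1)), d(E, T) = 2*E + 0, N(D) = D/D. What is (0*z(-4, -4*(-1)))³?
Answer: 0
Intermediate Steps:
N(D) = 1
d(E, T) = 2*E
z(p, R) = 2 (z(p, R) = -6 + 2*4 = -6 + 8 = 2)
(0*z(-4, -4*(-1)))³ = (0*2)³ = 0³ = 0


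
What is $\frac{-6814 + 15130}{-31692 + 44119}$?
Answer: $\frac{8316}{12427} \approx 0.66919$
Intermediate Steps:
$\frac{-6814 + 15130}{-31692 + 44119} = \frac{8316}{12427}$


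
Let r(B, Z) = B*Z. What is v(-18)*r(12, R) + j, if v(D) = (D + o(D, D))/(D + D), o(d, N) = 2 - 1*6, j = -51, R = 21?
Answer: 103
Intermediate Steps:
o(d, N) = -4 (o(d, N) = 2 - 6 = -4)
v(D) = (-4 + D)/(2*D) (v(D) = (D - 4)/(D + D) = (-4 + D)/((2*D)) = (-4 + D)*(1/(2*D)) = (-4 + D)/(2*D))
v(-18)*r(12, R) + j = ((½)*(-4 - 18)/(-18))*(12*21) - 51 = ((½)*(-1/18)*(-22))*252 - 51 = (11/18)*252 - 51 = 154 - 51 = 103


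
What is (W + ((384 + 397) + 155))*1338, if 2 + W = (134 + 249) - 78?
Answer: 1657782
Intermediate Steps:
W = 303 (W = -2 + ((134 + 249) - 78) = -2 + (383 - 78) = -2 + 305 = 303)
(W + ((384 + 397) + 155))*1338 = (303 + ((384 + 397) + 155))*1338 = (303 + (781 + 155))*1338 = (303 + 936)*1338 = 1239*1338 = 1657782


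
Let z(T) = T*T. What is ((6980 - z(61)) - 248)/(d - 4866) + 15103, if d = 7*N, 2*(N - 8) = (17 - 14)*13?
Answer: 141161719/9347 ≈ 15102.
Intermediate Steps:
N = 55/2 (N = 8 + ((17 - 14)*13)/2 = 8 + (3*13)/2 = 8 + (1/2)*39 = 8 + 39/2 = 55/2 ≈ 27.500)
d = 385/2 (d = 7*(55/2) = 385/2 ≈ 192.50)
z(T) = T**2
((6980 - z(61)) - 248)/(d - 4866) + 15103 = ((6980 - 1*61**2) - 248)/(385/2 - 4866) + 15103 = ((6980 - 1*3721) - 248)/(-9347/2) + 15103 = ((6980 - 3721) - 248)*(-2/9347) + 15103 = (3259 - 248)*(-2/9347) + 15103 = 3011*(-2/9347) + 15103 = -6022/9347 + 15103 = 141161719/9347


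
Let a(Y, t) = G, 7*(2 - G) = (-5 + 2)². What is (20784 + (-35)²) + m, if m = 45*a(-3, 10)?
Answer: 154288/7 ≈ 22041.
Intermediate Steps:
G = 5/7 (G = 2 - (-5 + 2)²/7 = 2 - ⅐*(-3)² = 2 - ⅐*9 = 2 - 9/7 = 5/7 ≈ 0.71429)
a(Y, t) = 5/7
m = 225/7 (m = 45*(5/7) = 225/7 ≈ 32.143)
(20784 + (-35)²) + m = (20784 + (-35)²) + 225/7 = (20784 + 1225) + 225/7 = 22009 + 225/7 = 154288/7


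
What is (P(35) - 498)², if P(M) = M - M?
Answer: 248004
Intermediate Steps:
P(M) = 0
(P(35) - 498)² = (0 - 498)² = (-498)² = 248004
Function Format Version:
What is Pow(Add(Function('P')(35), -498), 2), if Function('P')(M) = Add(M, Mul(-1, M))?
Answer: 248004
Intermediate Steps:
Function('P')(M) = 0
Pow(Add(Function('P')(35), -498), 2) = Pow(Add(0, -498), 2) = Pow(-498, 2) = 248004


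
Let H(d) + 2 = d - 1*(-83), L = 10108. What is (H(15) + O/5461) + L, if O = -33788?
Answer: 55690256/5461 ≈ 10198.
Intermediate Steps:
H(d) = 81 + d (H(d) = -2 + (d - 1*(-83)) = -2 + (d + 83) = -2 + (83 + d) = 81 + d)
(H(15) + O/5461) + L = ((81 + 15) - 33788/5461) + 10108 = (96 - 33788*1/5461) + 10108 = (96 - 33788/5461) + 10108 = 490468/5461 + 10108 = 55690256/5461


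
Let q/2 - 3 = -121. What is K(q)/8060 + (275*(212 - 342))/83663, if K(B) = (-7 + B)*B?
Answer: 1127440181/168580945 ≈ 6.6878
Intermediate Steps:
q = -236 (q = 6 + 2*(-121) = 6 - 242 = -236)
K(B) = B*(-7 + B)
K(q)/8060 + (275*(212 - 342))/83663 = -236*(-7 - 236)/8060 + (275*(212 - 342))/83663 = -236*(-243)*(1/8060) + (275*(-130))*(1/83663) = 57348*(1/8060) - 35750*1/83663 = 14337/2015 - 35750/83663 = 1127440181/168580945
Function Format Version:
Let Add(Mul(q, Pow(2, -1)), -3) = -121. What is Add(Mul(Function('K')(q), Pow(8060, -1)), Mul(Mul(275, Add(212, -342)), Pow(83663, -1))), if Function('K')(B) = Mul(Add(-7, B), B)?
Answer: Rational(1127440181, 168580945) ≈ 6.6878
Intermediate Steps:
q = -236 (q = Add(6, Mul(2, -121)) = Add(6, -242) = -236)
Function('K')(B) = Mul(B, Add(-7, B))
Add(Mul(Function('K')(q), Pow(8060, -1)), Mul(Mul(275, Add(212, -342)), Pow(83663, -1))) = Add(Mul(Mul(-236, Add(-7, -236)), Pow(8060, -1)), Mul(Mul(275, Add(212, -342)), Pow(83663, -1))) = Add(Mul(Mul(-236, -243), Rational(1, 8060)), Mul(Mul(275, -130), Rational(1, 83663))) = Add(Mul(57348, Rational(1, 8060)), Mul(-35750, Rational(1, 83663))) = Add(Rational(14337, 2015), Rational(-35750, 83663)) = Rational(1127440181, 168580945)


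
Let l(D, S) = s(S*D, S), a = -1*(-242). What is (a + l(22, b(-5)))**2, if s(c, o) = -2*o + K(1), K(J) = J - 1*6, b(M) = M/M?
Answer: 55225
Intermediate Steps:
b(M) = 1
a = 242
K(J) = -6 + J (K(J) = J - 6 = -6 + J)
s(c, o) = -5 - 2*o (s(c, o) = -2*o + (-6 + 1) = -2*o - 5 = -5 - 2*o)
l(D, S) = -5 - 2*S
(a + l(22, b(-5)))**2 = (242 + (-5 - 2*1))**2 = (242 + (-5 - 2))**2 = (242 - 7)**2 = 235**2 = 55225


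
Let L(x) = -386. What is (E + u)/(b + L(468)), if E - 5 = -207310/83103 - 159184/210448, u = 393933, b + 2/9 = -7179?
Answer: -1291775574518295/24807583763011 ≈ -52.072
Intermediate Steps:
b = -64613/9 (b = -2/9 - 7179 = -64613/9 ≈ -7179.2)
E = 1911728618/1093053759 (E = 5 + (-207310/83103 - 159184/210448) = 5 + (-207310*1/83103 - 159184*1/210448) = 5 + (-207310/83103 - 9949/13153) = 5 - 3553540177/1093053759 = 1911728618/1093053759 ≈ 1.7490)
(E + u)/(b + L(468)) = (1911728618/1093053759 + 393933)/(-64613/9 - 386) = 430591858172765/(1093053759*(-68087/9)) = (430591858172765/1093053759)*(-9/68087) = -1291775574518295/24807583763011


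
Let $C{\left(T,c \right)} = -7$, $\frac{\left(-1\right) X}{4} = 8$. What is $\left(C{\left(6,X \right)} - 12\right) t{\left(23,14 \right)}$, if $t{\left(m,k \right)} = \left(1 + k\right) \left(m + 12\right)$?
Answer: $-9975$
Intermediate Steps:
$X = -32$ ($X = \left(-4\right) 8 = -32$)
$t{\left(m,k \right)} = \left(1 + k\right) \left(12 + m\right)$
$\left(C{\left(6,X \right)} - 12\right) t{\left(23,14 \right)} = \left(-7 - 12\right) \left(12 + 23 + 12 \cdot 14 + 14 \cdot 23\right) = \left(-7 - 12\right) \left(12 + 23 + 168 + 322\right) = \left(-19\right) 525 = -9975$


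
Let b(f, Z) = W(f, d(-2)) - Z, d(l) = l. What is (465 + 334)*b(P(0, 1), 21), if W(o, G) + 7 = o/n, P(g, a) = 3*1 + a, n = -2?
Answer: -23970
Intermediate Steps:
P(g, a) = 3 + a
W(o, G) = -7 - o/2 (W(o, G) = -7 + o/(-2) = -7 + o*(-1/2) = -7 - o/2)
b(f, Z) = -7 - Z - f/2 (b(f, Z) = (-7 - f/2) - Z = -7 - Z - f/2)
(465 + 334)*b(P(0, 1), 21) = (465 + 334)*(-7 - 1*21 - (3 + 1)/2) = 799*(-7 - 21 - 1/2*4) = 799*(-7 - 21 - 2) = 799*(-30) = -23970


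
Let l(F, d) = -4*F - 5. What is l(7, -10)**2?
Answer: 1089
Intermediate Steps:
l(F, d) = -5 - 4*F
l(7, -10)**2 = (-5 - 4*7)**2 = (-5 - 28)**2 = (-33)**2 = 1089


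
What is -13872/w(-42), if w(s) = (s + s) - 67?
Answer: 13872/151 ≈ 91.868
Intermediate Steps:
w(s) = -67 + 2*s (w(s) = 2*s - 67 = -67 + 2*s)
-13872/w(-42) = -13872/(-67 + 2*(-42)) = -13872/(-67 - 84) = -13872/(-151) = -13872*(-1/151) = 13872/151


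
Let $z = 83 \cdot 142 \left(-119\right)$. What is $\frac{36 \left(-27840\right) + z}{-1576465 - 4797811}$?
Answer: $\frac{1202387}{3187138} \approx 0.37726$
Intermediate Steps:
$z = -1402534$ ($z = 11786 \left(-119\right) = -1402534$)
$\frac{36 \left(-27840\right) + z}{-1576465 - 4797811} = \frac{36 \left(-27840\right) - 1402534}{-1576465 - 4797811} = \frac{-1002240 - 1402534}{-6374276} = \left(-2404774\right) \left(- \frac{1}{6374276}\right) = \frac{1202387}{3187138}$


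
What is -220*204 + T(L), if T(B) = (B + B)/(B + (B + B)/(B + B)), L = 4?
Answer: -224392/5 ≈ -44878.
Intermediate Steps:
T(B) = 2*B/(1 + B) (T(B) = (2*B)/(B + (2*B)/((2*B))) = (2*B)/(B + (2*B)*(1/(2*B))) = (2*B)/(B + 1) = (2*B)/(1 + B) = 2*B/(1 + B))
-220*204 + T(L) = -220*204 + 2*4/(1 + 4) = -44880 + 2*4/5 = -44880 + 2*4*(1/5) = -44880 + 8/5 = -224392/5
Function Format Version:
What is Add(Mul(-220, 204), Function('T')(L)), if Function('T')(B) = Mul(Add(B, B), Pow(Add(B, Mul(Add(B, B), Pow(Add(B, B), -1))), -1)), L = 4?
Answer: Rational(-224392, 5) ≈ -44878.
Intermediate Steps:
Function('T')(B) = Mul(2, B, Pow(Add(1, B), -1)) (Function('T')(B) = Mul(Mul(2, B), Pow(Add(B, Mul(Mul(2, B), Pow(Mul(2, B), -1))), -1)) = Mul(Mul(2, B), Pow(Add(B, Mul(Mul(2, B), Mul(Rational(1, 2), Pow(B, -1)))), -1)) = Mul(Mul(2, B), Pow(Add(B, 1), -1)) = Mul(Mul(2, B), Pow(Add(1, B), -1)) = Mul(2, B, Pow(Add(1, B), -1)))
Add(Mul(-220, 204), Function('T')(L)) = Add(Mul(-220, 204), Mul(2, 4, Pow(Add(1, 4), -1))) = Add(-44880, Mul(2, 4, Pow(5, -1))) = Add(-44880, Mul(2, 4, Rational(1, 5))) = Add(-44880, Rational(8, 5)) = Rational(-224392, 5)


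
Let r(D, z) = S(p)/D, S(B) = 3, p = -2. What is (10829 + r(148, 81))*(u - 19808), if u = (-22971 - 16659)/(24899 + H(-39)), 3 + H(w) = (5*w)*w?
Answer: -515923097092705/2405074 ≈ -2.1451e+8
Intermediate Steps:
H(w) = -3 + 5*w² (H(w) = -3 + (5*w)*w = -3 + 5*w²)
r(D, z) = 3/D
u = -39630/32501 (u = (-22971 - 16659)/(24899 + (-3 + 5*(-39)²)) = -39630/(24899 + (-3 + 5*1521)) = -39630/(24899 + (-3 + 7605)) = -39630/(24899 + 7602) = -39630/32501 ≈ -1.2193)
(10829 + r(148, 81))*(u - 19808) = (10829 + 3/148)*(-39630/32501 - 19808) = (10829 + 3*(1/148))*(-643819438/32501) = (10829 + 3/148)*(-643819438/32501) = (1602695/148)*(-643819438/32501) = -515923097092705/2405074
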